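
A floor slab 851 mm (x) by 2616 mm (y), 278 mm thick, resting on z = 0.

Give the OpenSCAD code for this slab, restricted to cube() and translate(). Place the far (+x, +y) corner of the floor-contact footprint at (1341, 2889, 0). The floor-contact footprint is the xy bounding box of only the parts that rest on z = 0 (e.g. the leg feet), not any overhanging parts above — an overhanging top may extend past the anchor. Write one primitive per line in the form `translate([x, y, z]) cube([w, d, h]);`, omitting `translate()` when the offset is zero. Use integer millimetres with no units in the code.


translate([490, 273, 0]) cube([851, 2616, 278]);


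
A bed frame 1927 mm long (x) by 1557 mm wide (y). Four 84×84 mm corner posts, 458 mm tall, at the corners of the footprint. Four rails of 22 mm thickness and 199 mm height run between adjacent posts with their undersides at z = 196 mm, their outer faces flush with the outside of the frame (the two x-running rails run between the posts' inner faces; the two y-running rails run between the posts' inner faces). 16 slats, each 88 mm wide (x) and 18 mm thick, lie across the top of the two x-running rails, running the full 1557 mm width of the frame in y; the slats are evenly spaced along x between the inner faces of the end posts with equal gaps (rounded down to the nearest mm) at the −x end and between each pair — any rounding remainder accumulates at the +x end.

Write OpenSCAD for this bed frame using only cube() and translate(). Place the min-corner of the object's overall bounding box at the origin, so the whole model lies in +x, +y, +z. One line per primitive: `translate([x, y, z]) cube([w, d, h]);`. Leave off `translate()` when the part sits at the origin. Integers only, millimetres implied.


cube([84, 84, 458]);
translate([0, 1473, 0]) cube([84, 84, 458]);
translate([1843, 0, 0]) cube([84, 84, 458]);
translate([1843, 1473, 0]) cube([84, 84, 458]);
translate([84, 0, 196]) cube([1759, 22, 199]);
translate([84, 1535, 196]) cube([1759, 22, 199]);
translate([0, 84, 196]) cube([22, 1389, 199]);
translate([1905, 84, 196]) cube([22, 1389, 199]);
translate([104, 0, 395]) cube([88, 1557, 18]);
translate([212, 0, 395]) cube([88, 1557, 18]);
translate([320, 0, 395]) cube([88, 1557, 18]);
translate([428, 0, 395]) cube([88, 1557, 18]);
translate([536, 0, 395]) cube([88, 1557, 18]);
translate([644, 0, 395]) cube([88, 1557, 18]);
translate([752, 0, 395]) cube([88, 1557, 18]);
translate([860, 0, 395]) cube([88, 1557, 18]);
translate([968, 0, 395]) cube([88, 1557, 18]);
translate([1076, 0, 395]) cube([88, 1557, 18]);
translate([1184, 0, 395]) cube([88, 1557, 18]);
translate([1292, 0, 395]) cube([88, 1557, 18]);
translate([1400, 0, 395]) cube([88, 1557, 18]);
translate([1508, 0, 395]) cube([88, 1557, 18]);
translate([1616, 0, 395]) cube([88, 1557, 18]);
translate([1724, 0, 395]) cube([88, 1557, 18]);


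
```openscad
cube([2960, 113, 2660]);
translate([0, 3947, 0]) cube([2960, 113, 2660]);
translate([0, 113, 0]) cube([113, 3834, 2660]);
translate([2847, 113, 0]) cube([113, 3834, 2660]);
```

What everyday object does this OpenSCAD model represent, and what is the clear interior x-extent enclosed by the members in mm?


A house (or room) frame. The interior width is 2734 mm.

Four 2660 mm walls enclosing a rectangle with no floor or roof — a room or house frame. Outside width is 2960 mm and wall thickness is 113 mm, so the interior width is 2960 − 2 × 113 = 2734 mm.


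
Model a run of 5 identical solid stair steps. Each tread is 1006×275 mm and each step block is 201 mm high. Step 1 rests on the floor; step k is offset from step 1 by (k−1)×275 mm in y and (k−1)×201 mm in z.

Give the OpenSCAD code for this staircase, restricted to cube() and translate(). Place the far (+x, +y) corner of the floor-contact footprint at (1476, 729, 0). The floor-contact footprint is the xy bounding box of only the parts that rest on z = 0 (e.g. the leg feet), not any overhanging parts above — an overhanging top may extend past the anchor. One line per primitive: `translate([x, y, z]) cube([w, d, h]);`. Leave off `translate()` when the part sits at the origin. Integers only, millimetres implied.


translate([470, 454, 0]) cube([1006, 275, 201]);
translate([470, 729, 201]) cube([1006, 275, 201]);
translate([470, 1004, 402]) cube([1006, 275, 201]);
translate([470, 1279, 603]) cube([1006, 275, 201]);
translate([470, 1554, 804]) cube([1006, 275, 201]);


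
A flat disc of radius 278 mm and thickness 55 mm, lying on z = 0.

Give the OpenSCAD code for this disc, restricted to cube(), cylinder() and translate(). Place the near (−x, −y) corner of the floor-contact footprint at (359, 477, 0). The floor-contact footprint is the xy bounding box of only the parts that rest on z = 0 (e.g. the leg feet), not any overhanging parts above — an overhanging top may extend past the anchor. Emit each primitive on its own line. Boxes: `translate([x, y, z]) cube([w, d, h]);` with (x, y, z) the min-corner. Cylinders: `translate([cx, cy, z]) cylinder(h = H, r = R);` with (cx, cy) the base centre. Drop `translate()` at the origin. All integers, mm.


translate([637, 755, 0]) cylinder(h = 55, r = 278);


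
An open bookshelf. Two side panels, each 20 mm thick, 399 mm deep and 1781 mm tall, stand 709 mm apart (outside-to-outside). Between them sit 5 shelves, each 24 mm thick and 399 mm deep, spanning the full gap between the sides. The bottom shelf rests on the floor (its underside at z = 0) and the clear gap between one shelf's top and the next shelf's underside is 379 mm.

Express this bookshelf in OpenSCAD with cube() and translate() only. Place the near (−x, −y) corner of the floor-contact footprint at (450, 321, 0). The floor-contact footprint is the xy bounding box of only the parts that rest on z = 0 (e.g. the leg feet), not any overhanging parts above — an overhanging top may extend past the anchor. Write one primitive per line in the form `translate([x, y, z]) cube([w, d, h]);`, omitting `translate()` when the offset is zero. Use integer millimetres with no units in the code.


translate([450, 321, 0]) cube([20, 399, 1781]);
translate([1139, 321, 0]) cube([20, 399, 1781]);
translate([470, 321, 0]) cube([669, 399, 24]);
translate([470, 321, 403]) cube([669, 399, 24]);
translate([470, 321, 806]) cube([669, 399, 24]);
translate([470, 321, 1209]) cube([669, 399, 24]);
translate([470, 321, 1612]) cube([669, 399, 24]);


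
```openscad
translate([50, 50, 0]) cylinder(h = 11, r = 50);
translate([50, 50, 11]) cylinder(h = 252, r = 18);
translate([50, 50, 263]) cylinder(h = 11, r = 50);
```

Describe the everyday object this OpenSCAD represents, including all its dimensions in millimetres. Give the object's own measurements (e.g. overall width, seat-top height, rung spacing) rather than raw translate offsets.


A spool: two coaxial disc flanges of radius 50 mm and thickness 11 mm, joined by a core cylinder of radius 18 mm and height 252 mm. The lower flange rests on z = 0 and the three cylinders share a vertical axis.


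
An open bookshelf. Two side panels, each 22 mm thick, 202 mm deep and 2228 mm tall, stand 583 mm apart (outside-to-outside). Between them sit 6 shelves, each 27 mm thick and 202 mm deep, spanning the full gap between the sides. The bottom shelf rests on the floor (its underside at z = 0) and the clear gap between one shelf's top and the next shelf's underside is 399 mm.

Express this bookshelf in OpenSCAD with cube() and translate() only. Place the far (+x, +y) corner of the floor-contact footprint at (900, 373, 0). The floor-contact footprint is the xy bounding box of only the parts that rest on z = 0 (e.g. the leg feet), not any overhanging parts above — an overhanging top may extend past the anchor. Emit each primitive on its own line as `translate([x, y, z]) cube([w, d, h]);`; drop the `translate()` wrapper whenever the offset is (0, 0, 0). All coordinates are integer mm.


translate([317, 171, 0]) cube([22, 202, 2228]);
translate([878, 171, 0]) cube([22, 202, 2228]);
translate([339, 171, 0]) cube([539, 202, 27]);
translate([339, 171, 426]) cube([539, 202, 27]);
translate([339, 171, 852]) cube([539, 202, 27]);
translate([339, 171, 1278]) cube([539, 202, 27]);
translate([339, 171, 1704]) cube([539, 202, 27]);
translate([339, 171, 2130]) cube([539, 202, 27]);


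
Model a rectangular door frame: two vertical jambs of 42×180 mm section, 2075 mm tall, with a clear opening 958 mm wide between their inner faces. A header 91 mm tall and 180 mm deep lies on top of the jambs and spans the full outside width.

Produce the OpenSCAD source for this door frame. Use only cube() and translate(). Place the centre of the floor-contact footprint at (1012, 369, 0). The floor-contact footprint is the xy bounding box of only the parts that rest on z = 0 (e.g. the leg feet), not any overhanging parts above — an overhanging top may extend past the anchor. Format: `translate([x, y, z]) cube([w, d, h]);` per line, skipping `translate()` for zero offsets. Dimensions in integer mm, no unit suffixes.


translate([491, 279, 0]) cube([42, 180, 2075]);
translate([1491, 279, 0]) cube([42, 180, 2075]);
translate([491, 279, 2075]) cube([1042, 180, 91]);


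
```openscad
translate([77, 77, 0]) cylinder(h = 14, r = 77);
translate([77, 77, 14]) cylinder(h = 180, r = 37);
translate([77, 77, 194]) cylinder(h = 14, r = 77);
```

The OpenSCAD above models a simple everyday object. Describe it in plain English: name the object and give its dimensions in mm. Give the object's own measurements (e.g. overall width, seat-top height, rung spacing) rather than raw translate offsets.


A spool: two coaxial disc flanges of radius 77 mm and thickness 14 mm, joined by a core cylinder of radius 37 mm and height 180 mm. The lower flange rests on z = 0 and the three cylinders share a vertical axis.


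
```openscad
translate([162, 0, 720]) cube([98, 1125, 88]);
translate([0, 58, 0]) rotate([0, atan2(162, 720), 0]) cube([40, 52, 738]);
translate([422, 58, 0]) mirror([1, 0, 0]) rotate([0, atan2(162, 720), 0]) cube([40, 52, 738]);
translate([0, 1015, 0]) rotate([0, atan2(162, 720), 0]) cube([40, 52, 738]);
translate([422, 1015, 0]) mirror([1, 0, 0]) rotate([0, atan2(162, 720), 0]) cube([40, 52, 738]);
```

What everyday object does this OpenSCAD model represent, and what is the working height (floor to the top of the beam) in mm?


A sawhorse. The overall height is 808 mm.

A beam across two mirrored pairs of raked legs — a sawhorse. The beam's underside is at z = 720 (matching the legs' vertical rise in atan2(162, 720)) and the beam is 88 mm tall, so its top is at 720 + 88 = 808 mm. The raked legs top out at the beam's underside, so that is the highest point.


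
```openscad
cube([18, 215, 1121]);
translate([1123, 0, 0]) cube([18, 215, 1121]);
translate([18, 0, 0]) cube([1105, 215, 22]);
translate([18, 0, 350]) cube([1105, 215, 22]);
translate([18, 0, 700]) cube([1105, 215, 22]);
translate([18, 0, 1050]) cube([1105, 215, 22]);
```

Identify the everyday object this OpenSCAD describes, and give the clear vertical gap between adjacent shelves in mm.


A bookshelf. The clear shelf gap is 328 mm.

Two tall side panels with 4 horizontal boards between them — a bookshelf. The first two shelf undersides are at z = 0 and z = 350; with shelf thickness 22, the clear gap is 350 − 0 − 22 = 328 mm.


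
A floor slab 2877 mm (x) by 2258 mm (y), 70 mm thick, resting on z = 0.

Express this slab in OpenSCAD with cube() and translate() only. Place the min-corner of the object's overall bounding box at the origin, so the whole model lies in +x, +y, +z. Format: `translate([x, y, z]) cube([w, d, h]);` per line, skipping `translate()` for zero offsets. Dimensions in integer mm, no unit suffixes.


cube([2877, 2258, 70]);


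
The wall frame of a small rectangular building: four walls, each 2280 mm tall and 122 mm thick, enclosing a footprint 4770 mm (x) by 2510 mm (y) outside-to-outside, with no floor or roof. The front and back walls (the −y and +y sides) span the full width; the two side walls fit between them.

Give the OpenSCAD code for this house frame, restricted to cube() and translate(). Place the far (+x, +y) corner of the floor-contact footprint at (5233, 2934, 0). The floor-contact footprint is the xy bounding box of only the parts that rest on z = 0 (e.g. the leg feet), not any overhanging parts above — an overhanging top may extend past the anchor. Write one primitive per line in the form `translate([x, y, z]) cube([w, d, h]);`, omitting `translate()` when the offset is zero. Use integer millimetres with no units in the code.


translate([463, 424, 0]) cube([4770, 122, 2280]);
translate([463, 2812, 0]) cube([4770, 122, 2280]);
translate([463, 546, 0]) cube([122, 2266, 2280]);
translate([5111, 546, 0]) cube([122, 2266, 2280]);


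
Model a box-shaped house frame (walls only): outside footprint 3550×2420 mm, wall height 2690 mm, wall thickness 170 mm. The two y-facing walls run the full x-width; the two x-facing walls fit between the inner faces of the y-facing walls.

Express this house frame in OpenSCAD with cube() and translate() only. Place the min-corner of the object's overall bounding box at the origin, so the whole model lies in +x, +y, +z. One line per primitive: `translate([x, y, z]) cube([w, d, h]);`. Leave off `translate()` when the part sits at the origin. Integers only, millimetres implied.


cube([3550, 170, 2690]);
translate([0, 2250, 0]) cube([3550, 170, 2690]);
translate([0, 170, 0]) cube([170, 2080, 2690]);
translate([3380, 170, 0]) cube([170, 2080, 2690]);


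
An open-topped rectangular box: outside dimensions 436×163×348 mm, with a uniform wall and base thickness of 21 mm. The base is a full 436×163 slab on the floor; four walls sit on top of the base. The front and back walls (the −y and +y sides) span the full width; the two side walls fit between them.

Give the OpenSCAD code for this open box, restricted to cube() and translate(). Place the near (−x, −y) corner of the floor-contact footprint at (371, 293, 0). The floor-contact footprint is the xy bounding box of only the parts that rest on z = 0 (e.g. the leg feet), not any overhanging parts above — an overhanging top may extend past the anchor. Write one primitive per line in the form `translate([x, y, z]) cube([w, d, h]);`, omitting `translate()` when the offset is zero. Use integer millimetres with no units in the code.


translate([371, 293, 0]) cube([436, 163, 21]);
translate([371, 293, 21]) cube([436, 21, 327]);
translate([371, 435, 21]) cube([436, 21, 327]);
translate([371, 314, 21]) cube([21, 121, 327]);
translate([786, 314, 21]) cube([21, 121, 327]);


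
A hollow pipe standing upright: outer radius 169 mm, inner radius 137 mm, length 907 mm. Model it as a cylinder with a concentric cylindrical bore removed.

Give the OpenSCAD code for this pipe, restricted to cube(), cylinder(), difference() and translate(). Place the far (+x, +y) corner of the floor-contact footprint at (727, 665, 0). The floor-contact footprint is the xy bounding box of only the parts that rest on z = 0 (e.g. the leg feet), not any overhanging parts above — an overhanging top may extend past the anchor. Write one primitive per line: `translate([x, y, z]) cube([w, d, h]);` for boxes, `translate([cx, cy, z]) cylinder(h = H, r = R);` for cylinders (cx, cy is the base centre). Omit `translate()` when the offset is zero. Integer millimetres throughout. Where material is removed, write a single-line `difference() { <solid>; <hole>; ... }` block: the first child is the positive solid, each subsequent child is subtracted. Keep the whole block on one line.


difference() { translate([558, 496, 0]) cylinder(h = 907, r = 169); translate([558, 496, 0]) cylinder(h = 907, r = 137); }


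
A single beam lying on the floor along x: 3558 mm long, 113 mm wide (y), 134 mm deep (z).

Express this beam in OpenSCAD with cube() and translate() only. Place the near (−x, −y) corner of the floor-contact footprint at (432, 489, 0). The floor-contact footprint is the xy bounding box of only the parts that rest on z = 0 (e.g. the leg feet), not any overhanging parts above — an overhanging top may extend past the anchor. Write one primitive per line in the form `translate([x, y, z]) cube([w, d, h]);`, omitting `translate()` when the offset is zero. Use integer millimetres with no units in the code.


translate([432, 489, 0]) cube([3558, 113, 134]);


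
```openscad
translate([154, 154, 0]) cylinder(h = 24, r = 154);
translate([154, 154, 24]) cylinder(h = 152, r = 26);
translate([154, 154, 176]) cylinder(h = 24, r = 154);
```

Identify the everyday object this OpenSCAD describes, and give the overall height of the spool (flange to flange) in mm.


A spool. The overall height is 200 mm.

Three coaxial cylinders, large–small–large — a spool. Two 24 mm flanges and a 152 mm core give 24 + 152 + 24 = 200 mm.


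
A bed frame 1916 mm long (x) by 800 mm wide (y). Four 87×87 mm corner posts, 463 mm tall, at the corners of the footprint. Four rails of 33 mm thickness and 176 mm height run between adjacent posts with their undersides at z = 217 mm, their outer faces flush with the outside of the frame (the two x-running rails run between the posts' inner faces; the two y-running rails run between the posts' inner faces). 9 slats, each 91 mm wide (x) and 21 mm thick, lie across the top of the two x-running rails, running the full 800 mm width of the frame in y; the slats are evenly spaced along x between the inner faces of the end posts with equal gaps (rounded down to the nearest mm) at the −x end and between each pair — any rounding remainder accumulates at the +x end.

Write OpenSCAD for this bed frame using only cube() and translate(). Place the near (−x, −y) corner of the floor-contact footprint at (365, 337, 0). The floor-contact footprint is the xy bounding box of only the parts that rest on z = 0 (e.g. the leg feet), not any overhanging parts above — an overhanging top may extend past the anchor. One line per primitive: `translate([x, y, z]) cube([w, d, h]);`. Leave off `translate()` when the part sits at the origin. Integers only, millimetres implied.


translate([365, 337, 0]) cube([87, 87, 463]);
translate([365, 1050, 0]) cube([87, 87, 463]);
translate([2194, 337, 0]) cube([87, 87, 463]);
translate([2194, 1050, 0]) cube([87, 87, 463]);
translate([452, 337, 217]) cube([1742, 33, 176]);
translate([452, 1104, 217]) cube([1742, 33, 176]);
translate([365, 424, 217]) cube([33, 626, 176]);
translate([2248, 424, 217]) cube([33, 626, 176]);
translate([544, 337, 393]) cube([91, 800, 21]);
translate([727, 337, 393]) cube([91, 800, 21]);
translate([910, 337, 393]) cube([91, 800, 21]);
translate([1093, 337, 393]) cube([91, 800, 21]);
translate([1276, 337, 393]) cube([91, 800, 21]);
translate([1459, 337, 393]) cube([91, 800, 21]);
translate([1642, 337, 393]) cube([91, 800, 21]);
translate([1825, 337, 393]) cube([91, 800, 21]);
translate([2008, 337, 393]) cube([91, 800, 21]);


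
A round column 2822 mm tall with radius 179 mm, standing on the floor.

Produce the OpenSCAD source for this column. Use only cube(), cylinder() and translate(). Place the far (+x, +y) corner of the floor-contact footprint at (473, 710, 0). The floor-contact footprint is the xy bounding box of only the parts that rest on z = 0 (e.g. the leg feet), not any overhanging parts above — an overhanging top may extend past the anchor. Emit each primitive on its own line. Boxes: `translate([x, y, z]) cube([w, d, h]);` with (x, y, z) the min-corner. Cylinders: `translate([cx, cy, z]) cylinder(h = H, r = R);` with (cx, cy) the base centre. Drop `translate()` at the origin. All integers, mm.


translate([294, 531, 0]) cylinder(h = 2822, r = 179);


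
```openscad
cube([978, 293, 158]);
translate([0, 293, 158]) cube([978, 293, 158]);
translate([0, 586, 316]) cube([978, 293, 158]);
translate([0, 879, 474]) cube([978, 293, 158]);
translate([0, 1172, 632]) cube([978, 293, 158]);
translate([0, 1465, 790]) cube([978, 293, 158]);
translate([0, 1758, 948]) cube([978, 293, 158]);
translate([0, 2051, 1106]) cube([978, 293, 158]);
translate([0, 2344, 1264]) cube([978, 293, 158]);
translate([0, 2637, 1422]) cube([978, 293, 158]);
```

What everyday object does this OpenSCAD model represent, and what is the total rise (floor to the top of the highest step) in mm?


A staircase. The total rise is 1580 mm.

10 identical blocks, each offset up and back from the previous — a staircase. Each step is 158 mm tall and there are 10 of them, so the total rise is 10 × 158 = 1580 mm.


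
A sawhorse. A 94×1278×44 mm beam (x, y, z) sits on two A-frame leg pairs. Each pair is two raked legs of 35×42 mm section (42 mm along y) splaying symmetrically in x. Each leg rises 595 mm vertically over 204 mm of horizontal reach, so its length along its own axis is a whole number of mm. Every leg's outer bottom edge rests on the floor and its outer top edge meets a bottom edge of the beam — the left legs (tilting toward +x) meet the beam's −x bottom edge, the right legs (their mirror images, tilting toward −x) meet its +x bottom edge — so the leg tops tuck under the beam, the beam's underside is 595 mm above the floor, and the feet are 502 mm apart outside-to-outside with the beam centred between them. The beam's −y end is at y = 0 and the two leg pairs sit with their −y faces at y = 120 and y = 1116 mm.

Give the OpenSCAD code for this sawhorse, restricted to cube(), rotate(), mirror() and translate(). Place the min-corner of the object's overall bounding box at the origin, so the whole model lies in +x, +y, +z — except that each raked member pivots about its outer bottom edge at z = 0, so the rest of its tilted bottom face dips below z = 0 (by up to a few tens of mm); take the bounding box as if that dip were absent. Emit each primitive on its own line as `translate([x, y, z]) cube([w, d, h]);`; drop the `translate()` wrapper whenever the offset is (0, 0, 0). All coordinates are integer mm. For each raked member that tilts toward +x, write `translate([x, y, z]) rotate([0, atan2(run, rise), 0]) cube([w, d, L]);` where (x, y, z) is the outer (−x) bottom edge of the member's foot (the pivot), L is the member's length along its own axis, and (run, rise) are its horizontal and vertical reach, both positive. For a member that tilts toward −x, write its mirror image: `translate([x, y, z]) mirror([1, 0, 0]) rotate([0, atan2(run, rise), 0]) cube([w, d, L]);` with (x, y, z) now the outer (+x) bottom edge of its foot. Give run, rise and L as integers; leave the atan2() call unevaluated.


translate([204, 0, 595]) cube([94, 1278, 44]);
translate([0, 120, 0]) rotate([0, atan2(204, 595), 0]) cube([35, 42, 629]);
translate([502, 120, 0]) mirror([1, 0, 0]) rotate([0, atan2(204, 595), 0]) cube([35, 42, 629]);
translate([0, 1116, 0]) rotate([0, atan2(204, 595), 0]) cube([35, 42, 629]);
translate([502, 1116, 0]) mirror([1, 0, 0]) rotate([0, atan2(204, 595), 0]) cube([35, 42, 629]);


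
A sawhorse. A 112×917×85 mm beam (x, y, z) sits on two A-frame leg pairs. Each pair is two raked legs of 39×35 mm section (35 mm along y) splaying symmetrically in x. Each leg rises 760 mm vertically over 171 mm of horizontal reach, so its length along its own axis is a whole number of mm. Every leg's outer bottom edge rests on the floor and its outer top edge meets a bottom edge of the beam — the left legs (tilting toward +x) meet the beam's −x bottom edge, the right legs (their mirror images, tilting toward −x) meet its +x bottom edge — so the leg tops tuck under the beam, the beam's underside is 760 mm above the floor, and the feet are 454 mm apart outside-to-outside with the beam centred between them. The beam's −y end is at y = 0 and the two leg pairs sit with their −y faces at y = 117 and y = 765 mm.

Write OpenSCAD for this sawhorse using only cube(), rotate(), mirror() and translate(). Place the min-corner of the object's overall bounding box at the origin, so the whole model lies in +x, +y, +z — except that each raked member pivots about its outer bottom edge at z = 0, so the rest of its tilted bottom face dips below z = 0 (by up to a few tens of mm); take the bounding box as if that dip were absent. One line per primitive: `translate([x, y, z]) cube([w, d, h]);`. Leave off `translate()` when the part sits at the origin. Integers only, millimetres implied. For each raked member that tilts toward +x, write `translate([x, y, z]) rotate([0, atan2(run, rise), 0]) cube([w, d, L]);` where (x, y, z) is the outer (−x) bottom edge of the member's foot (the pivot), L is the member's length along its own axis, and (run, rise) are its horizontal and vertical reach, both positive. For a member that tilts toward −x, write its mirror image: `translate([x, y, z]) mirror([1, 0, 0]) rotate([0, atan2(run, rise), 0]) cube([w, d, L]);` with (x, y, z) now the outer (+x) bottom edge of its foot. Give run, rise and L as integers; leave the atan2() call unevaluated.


translate([171, 0, 760]) cube([112, 917, 85]);
translate([0, 117, 0]) rotate([0, atan2(171, 760), 0]) cube([39, 35, 779]);
translate([454, 117, 0]) mirror([1, 0, 0]) rotate([0, atan2(171, 760), 0]) cube([39, 35, 779]);
translate([0, 765, 0]) rotate([0, atan2(171, 760), 0]) cube([39, 35, 779]);
translate([454, 765, 0]) mirror([1, 0, 0]) rotate([0, atan2(171, 760), 0]) cube([39, 35, 779]);


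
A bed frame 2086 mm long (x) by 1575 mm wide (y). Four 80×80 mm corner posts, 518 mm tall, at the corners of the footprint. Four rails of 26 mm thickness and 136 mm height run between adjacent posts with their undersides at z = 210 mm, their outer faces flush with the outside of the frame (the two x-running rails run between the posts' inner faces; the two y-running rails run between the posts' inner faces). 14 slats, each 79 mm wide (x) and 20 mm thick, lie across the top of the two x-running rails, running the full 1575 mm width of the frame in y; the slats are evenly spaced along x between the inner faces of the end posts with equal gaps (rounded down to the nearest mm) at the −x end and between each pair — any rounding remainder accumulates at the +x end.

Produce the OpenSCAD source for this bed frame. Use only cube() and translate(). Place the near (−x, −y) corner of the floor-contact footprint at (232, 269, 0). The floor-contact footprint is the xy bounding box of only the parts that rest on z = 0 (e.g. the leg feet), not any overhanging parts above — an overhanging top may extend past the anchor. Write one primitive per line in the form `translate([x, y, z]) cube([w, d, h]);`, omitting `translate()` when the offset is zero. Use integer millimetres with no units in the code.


translate([232, 269, 0]) cube([80, 80, 518]);
translate([232, 1764, 0]) cube([80, 80, 518]);
translate([2238, 269, 0]) cube([80, 80, 518]);
translate([2238, 1764, 0]) cube([80, 80, 518]);
translate([312, 269, 210]) cube([1926, 26, 136]);
translate([312, 1818, 210]) cube([1926, 26, 136]);
translate([232, 349, 210]) cube([26, 1415, 136]);
translate([2292, 349, 210]) cube([26, 1415, 136]);
translate([366, 269, 346]) cube([79, 1575, 20]);
translate([499, 269, 346]) cube([79, 1575, 20]);
translate([632, 269, 346]) cube([79, 1575, 20]);
translate([765, 269, 346]) cube([79, 1575, 20]);
translate([898, 269, 346]) cube([79, 1575, 20]);
translate([1031, 269, 346]) cube([79, 1575, 20]);
translate([1164, 269, 346]) cube([79, 1575, 20]);
translate([1297, 269, 346]) cube([79, 1575, 20]);
translate([1430, 269, 346]) cube([79, 1575, 20]);
translate([1563, 269, 346]) cube([79, 1575, 20]);
translate([1696, 269, 346]) cube([79, 1575, 20]);
translate([1829, 269, 346]) cube([79, 1575, 20]);
translate([1962, 269, 346]) cube([79, 1575, 20]);
translate([2095, 269, 346]) cube([79, 1575, 20]);


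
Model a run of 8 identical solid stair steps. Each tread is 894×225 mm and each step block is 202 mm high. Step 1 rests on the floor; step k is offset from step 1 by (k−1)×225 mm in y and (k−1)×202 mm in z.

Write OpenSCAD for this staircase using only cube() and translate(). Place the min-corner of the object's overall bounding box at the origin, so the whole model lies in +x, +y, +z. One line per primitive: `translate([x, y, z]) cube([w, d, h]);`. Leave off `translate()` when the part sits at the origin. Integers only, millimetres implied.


cube([894, 225, 202]);
translate([0, 225, 202]) cube([894, 225, 202]);
translate([0, 450, 404]) cube([894, 225, 202]);
translate([0, 675, 606]) cube([894, 225, 202]);
translate([0, 900, 808]) cube([894, 225, 202]);
translate([0, 1125, 1010]) cube([894, 225, 202]);
translate([0, 1350, 1212]) cube([894, 225, 202]);
translate([0, 1575, 1414]) cube([894, 225, 202]);


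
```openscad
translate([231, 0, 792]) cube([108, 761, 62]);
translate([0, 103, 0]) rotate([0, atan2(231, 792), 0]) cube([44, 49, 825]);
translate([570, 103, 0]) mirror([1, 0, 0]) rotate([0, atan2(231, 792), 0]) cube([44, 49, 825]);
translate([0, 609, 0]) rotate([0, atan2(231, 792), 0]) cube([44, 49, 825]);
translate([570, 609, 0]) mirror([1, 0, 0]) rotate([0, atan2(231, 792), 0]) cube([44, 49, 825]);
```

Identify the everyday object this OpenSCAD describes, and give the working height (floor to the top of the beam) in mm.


A sawhorse. The overall height is 854 mm.

A beam across two mirrored pairs of raked legs — a sawhorse. The beam's underside is at z = 792 (matching the legs' vertical rise in atan2(231, 792)) and the beam is 62 mm tall, so its top is at 792 + 62 = 854 mm. The raked legs top out at the beam's underside, so that is the highest point.


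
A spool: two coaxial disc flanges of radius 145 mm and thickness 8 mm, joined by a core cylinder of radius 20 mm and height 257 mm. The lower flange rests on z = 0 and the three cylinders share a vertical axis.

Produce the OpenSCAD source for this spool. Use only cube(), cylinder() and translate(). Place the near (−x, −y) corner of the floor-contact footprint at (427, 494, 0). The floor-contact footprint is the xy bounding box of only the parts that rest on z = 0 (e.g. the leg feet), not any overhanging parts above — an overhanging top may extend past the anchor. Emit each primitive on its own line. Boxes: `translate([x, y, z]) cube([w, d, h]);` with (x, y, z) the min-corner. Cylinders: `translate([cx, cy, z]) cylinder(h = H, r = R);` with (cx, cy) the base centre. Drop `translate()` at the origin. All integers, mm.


translate([572, 639, 0]) cylinder(h = 8, r = 145);
translate([572, 639, 8]) cylinder(h = 257, r = 20);
translate([572, 639, 265]) cylinder(h = 8, r = 145);


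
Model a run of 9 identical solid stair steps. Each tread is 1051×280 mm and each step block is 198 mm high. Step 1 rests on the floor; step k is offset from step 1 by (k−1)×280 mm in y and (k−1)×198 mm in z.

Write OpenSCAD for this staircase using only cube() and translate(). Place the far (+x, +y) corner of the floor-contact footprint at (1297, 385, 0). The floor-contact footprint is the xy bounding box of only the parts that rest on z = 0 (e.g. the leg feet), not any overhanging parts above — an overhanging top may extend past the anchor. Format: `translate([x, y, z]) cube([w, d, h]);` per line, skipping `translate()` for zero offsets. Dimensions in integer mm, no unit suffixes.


translate([246, 105, 0]) cube([1051, 280, 198]);
translate([246, 385, 198]) cube([1051, 280, 198]);
translate([246, 665, 396]) cube([1051, 280, 198]);
translate([246, 945, 594]) cube([1051, 280, 198]);
translate([246, 1225, 792]) cube([1051, 280, 198]);
translate([246, 1505, 990]) cube([1051, 280, 198]);
translate([246, 1785, 1188]) cube([1051, 280, 198]);
translate([246, 2065, 1386]) cube([1051, 280, 198]);
translate([246, 2345, 1584]) cube([1051, 280, 198]);


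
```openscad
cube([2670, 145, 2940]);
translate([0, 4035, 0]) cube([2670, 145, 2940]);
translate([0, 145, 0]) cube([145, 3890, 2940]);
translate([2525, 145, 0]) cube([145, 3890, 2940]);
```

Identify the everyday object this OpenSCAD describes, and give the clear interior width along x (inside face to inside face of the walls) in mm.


A house (or room) frame. The interior width is 2380 mm.

Four 2940 mm walls enclosing a rectangle with no floor or roof — a room or house frame. Outside width is 2670 mm and wall thickness is 145 mm, so the interior width is 2670 − 2 × 145 = 2380 mm.


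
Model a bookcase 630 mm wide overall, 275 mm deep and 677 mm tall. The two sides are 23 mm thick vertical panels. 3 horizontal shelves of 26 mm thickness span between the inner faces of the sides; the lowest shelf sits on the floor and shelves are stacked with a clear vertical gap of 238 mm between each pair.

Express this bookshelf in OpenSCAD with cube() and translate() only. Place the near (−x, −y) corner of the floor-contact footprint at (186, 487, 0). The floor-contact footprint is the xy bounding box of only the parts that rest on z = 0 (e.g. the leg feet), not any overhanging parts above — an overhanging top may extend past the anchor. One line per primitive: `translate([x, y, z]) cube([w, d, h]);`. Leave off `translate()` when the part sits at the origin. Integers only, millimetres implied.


translate([186, 487, 0]) cube([23, 275, 677]);
translate([793, 487, 0]) cube([23, 275, 677]);
translate([209, 487, 0]) cube([584, 275, 26]);
translate([209, 487, 264]) cube([584, 275, 26]);
translate([209, 487, 528]) cube([584, 275, 26]);


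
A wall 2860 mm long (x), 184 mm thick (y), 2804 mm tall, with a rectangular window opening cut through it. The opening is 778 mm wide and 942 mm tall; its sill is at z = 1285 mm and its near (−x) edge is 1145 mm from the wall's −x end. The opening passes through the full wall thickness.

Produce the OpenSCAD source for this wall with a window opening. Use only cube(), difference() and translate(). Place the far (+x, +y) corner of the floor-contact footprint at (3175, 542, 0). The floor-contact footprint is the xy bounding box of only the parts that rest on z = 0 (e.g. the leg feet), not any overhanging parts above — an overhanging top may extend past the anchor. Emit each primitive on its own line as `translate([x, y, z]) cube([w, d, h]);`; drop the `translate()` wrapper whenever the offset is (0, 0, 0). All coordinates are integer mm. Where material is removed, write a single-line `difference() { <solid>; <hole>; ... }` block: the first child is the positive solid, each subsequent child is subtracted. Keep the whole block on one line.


difference() { translate([315, 358, 0]) cube([2860, 184, 2804]); translate([1460, 358, 1285]) cube([778, 184, 942]); }


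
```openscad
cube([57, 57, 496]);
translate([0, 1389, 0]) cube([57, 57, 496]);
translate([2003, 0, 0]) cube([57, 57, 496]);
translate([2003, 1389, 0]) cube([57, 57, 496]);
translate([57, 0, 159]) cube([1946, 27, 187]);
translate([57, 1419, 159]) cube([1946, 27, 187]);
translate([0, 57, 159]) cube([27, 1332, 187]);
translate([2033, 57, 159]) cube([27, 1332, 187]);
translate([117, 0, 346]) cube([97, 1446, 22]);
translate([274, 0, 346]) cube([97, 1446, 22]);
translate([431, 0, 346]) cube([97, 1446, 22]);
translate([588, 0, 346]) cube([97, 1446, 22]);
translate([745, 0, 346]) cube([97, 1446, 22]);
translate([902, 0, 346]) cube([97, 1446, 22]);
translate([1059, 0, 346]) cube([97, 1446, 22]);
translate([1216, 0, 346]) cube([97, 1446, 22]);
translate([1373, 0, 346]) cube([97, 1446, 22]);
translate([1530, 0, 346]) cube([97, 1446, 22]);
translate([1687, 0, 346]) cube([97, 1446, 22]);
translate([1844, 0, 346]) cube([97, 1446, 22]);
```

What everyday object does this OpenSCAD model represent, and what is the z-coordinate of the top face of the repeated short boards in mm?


A bed frame. The slat-top height is 368 mm.

Four posts, four rails, and a row of slats — a bed frame. Slats sit on the rails at z = 159 + 187 = 346; with slat thickness 22, the top is 368 mm.


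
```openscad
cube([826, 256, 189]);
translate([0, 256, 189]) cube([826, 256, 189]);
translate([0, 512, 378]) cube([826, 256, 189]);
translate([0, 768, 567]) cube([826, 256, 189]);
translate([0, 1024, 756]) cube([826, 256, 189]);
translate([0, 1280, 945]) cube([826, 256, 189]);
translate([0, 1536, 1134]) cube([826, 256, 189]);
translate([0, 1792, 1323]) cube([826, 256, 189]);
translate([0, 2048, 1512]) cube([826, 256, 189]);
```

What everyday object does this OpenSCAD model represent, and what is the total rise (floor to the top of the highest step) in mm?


A staircase. The total rise is 1701 mm.

9 identical blocks, each offset up and back from the previous — a staircase. Each step is 189 mm tall and there are 9 of them, so the total rise is 9 × 189 = 1701 mm.


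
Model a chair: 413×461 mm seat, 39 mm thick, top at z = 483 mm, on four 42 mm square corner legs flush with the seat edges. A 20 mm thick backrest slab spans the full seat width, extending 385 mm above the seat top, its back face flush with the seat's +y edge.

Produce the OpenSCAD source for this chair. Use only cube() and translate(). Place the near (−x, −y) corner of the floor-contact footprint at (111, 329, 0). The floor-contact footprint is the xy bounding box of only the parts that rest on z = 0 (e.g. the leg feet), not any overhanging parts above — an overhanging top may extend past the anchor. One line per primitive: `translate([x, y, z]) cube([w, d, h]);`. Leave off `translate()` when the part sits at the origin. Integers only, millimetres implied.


translate([111, 329, 444]) cube([413, 461, 39]);
translate([111, 329, 0]) cube([42, 42, 444]);
translate([482, 329, 0]) cube([42, 42, 444]);
translate([111, 748, 0]) cube([42, 42, 444]);
translate([482, 748, 0]) cube([42, 42, 444]);
translate([111, 770, 483]) cube([413, 20, 385]);


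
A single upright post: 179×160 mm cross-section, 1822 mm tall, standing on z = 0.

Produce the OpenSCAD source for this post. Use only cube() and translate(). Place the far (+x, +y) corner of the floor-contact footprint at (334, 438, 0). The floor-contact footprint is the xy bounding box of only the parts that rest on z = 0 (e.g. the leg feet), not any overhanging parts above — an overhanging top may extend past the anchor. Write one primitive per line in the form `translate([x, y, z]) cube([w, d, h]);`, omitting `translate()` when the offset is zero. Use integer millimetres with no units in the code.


translate([155, 278, 0]) cube([179, 160, 1822]);


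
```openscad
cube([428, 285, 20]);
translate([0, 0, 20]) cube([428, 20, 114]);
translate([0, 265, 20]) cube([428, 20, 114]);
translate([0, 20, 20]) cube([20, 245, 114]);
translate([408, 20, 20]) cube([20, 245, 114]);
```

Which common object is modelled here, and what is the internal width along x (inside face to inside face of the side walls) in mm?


An open box. The internal width is 388 mm.

A 428×285 base slab with four walls standing on it — an open box. The base is 428 mm wide and the walls are 20 mm thick, so the internal width is 428 − 2 × 20 = 388 mm.


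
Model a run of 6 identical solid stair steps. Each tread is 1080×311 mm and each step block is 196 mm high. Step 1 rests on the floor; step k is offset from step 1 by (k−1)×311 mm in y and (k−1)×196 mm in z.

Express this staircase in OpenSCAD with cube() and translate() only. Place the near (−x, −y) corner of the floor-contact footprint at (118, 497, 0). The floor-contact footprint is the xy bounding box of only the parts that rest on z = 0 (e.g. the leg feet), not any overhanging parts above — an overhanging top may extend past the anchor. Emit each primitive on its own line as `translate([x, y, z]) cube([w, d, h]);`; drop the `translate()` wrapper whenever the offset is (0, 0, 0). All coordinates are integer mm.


translate([118, 497, 0]) cube([1080, 311, 196]);
translate([118, 808, 196]) cube([1080, 311, 196]);
translate([118, 1119, 392]) cube([1080, 311, 196]);
translate([118, 1430, 588]) cube([1080, 311, 196]);
translate([118, 1741, 784]) cube([1080, 311, 196]);
translate([118, 2052, 980]) cube([1080, 311, 196]);


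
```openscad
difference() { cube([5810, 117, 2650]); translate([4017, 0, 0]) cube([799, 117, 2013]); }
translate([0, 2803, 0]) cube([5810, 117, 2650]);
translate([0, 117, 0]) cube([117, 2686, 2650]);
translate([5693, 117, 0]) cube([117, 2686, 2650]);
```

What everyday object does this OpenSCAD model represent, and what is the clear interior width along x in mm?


A single room. The interior width is 5576 mm.

Four walls enclosing a rectangle with a door in the front wall — a room. Outside width 5810 minus two 117 mm walls gives 5576 mm.
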